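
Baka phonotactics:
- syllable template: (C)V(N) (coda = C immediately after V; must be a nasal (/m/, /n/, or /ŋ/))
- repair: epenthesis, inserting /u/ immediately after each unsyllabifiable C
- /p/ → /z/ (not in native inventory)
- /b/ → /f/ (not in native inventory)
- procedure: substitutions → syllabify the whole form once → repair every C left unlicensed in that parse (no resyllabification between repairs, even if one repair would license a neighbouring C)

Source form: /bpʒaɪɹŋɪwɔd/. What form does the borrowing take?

Substitution: /b/ → /f/, /p/ → /z/, giving /fzʒaɪɹŋɪwɔd/.
The consonants /f/, /z/, /ɹ/, /d/ cannot be parsed into a legal (C)V(N) syllable (only a nasal (/m/, /n/, or /ŋ/) is licensed in coda position; onsets are limited to one consonant).
Epenthesis after each stranded consonant: /f/ → /fu/, /z/ → /zu/, /ɹ/ → /ɹu/, /d/ → /du/.

fuzuʒaɪɹuŋɪwɔdu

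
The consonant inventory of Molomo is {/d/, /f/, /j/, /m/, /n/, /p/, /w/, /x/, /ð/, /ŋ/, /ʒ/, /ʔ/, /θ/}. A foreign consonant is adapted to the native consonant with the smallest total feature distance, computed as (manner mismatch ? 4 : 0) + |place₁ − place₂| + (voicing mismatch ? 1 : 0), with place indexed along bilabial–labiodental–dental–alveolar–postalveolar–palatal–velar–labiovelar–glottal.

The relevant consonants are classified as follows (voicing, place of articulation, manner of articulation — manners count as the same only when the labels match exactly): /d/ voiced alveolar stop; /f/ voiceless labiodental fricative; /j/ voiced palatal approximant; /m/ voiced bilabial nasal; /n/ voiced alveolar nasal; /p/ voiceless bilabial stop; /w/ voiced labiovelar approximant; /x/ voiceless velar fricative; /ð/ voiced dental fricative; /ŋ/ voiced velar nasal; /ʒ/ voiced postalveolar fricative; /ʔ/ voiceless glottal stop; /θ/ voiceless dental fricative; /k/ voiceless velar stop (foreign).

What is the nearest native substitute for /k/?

/ʔ/ is closest: same manner (stop), place distance 2 (velar→glottal), same voicing; total 2. Next closest is /d/ at distance 4.

ʔ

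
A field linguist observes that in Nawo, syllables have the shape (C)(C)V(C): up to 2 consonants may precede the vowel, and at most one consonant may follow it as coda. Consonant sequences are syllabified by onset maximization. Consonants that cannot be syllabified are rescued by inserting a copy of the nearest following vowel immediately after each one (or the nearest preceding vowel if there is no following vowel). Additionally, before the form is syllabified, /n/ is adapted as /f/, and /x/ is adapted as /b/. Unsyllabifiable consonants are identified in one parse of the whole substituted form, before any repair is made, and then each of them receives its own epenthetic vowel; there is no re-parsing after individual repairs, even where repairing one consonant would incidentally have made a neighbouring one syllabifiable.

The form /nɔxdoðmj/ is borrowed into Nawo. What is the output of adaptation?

fɔbdoðmojo

Substitution: /n/ → /f/, /x/ → /b/, giving /fɔbdoðmj/.
Under (C)(C)V(C), the unsyllabifiable consonants are /m/, /j/ (at most one coda consonant is licensed; onsets may contain at most 2 consonants).
Inserting the epenthetic vowel yields /m/ → /mo/, /j/ → /jo/.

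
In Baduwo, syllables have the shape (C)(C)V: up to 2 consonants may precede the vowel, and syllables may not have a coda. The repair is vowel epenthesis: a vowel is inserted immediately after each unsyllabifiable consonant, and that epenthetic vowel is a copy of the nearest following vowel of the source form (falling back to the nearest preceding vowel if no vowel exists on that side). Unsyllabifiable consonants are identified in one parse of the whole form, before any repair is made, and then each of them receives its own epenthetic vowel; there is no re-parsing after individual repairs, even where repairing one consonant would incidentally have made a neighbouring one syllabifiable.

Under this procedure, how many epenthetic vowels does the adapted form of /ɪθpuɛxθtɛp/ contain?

2

The unsyllabifiable consonants are /x/, /p/; each receives one epenthetic vowel.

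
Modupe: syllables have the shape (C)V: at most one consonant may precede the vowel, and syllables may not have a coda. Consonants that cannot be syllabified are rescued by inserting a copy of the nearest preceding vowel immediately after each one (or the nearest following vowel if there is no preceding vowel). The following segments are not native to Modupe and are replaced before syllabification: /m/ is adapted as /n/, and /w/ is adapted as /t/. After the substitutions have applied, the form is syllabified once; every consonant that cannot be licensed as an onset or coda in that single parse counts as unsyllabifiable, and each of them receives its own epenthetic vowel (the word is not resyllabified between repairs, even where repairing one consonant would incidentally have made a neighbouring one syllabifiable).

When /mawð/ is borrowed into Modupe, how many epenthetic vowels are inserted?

After substitution the input is /natð/.
The unsyllabifiable consonants are /t/, /ð/; each receives one epenthetic vowel.

2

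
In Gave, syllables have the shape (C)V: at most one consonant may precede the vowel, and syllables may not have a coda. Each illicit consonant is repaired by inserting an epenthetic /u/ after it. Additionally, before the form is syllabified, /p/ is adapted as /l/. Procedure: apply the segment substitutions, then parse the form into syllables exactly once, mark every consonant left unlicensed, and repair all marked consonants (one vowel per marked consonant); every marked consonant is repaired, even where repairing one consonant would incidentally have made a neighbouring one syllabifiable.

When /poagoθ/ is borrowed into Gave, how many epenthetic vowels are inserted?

1

After substitution the input is /loagoθ/.
The unsyllabifiable consonants are /θ/; each receives one epenthetic vowel.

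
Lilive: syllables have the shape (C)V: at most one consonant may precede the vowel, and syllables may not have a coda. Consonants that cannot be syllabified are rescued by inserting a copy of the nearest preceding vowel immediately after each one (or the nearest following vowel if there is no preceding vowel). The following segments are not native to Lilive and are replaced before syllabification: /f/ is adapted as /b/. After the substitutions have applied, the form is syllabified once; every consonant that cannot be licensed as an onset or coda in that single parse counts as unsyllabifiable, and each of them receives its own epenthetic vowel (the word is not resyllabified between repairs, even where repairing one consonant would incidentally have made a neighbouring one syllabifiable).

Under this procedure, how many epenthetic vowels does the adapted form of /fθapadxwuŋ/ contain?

After substitution the input is /bθapadxwuŋ/.
The unsyllabifiable consonants are /b/, /d/, /x/, /ŋ/; each receives one epenthetic vowel.

4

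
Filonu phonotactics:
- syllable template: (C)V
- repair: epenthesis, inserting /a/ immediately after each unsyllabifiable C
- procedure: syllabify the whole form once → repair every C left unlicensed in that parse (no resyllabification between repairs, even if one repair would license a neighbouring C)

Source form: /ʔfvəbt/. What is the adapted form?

Under (C)V, the unsyllabifiable consonants are /ʔ/, /f/, /b/, /t/ (no codas are permitted; onsets are limited to one consonant).
Epenthesis after each stranded consonant: /ʔ/ → /ʔa/, /f/ → /fa/, /b/ → /ba/, /t/ → /ta/.

ʔafavəbata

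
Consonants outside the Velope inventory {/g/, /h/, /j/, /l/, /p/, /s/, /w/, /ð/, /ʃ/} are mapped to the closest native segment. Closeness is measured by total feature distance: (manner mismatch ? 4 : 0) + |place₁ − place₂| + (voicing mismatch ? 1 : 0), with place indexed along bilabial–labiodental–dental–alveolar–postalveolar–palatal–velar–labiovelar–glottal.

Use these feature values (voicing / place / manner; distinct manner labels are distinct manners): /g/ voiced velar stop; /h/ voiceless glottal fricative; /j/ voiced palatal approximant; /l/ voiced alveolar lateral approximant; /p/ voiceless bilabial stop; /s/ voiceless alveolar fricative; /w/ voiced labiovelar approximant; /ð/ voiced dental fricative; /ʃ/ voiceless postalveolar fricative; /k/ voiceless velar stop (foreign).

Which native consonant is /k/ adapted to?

g

/g/ is closest: same manner (stop), place distance 0 (velar→velar), voicing differs (+1); total 1. Next closest is /h/ at distance 6.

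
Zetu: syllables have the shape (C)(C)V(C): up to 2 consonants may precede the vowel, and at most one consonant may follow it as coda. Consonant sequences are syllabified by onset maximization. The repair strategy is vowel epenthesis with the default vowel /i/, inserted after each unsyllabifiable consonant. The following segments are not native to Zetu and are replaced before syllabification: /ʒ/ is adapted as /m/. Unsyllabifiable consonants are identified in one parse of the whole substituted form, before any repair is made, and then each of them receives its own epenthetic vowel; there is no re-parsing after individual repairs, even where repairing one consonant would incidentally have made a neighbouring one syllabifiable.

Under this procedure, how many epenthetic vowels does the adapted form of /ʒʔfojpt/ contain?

3

After substitution the input is /mʔfojpt/.
The unsyllabifiable consonants are /m/, /p/, /t/; each receives one epenthetic vowel.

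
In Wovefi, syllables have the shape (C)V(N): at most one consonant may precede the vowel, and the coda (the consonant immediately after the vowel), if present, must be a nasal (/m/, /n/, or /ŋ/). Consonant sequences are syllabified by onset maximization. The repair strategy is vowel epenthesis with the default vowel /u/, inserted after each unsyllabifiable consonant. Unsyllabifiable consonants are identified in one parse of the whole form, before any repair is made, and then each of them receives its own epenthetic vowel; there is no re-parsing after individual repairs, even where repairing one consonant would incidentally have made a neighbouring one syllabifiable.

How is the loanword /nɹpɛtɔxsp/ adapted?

Syllabifying with onset maximization leaves /n/, /ɹ/, /x/, /s/, /p/ stranded (only a nasal (/m/, /n/, or /ŋ/) is licensed in coda position; onsets are limited to one consonant).
Each unlicensed consonant becomes the onset of a new syllable: /n/ → /nu/, /ɹ/ → /ɹu/, /x/ → /xu/, /s/ → /su/, /p/ → /pu/.

nuɹupɛtɔxusupu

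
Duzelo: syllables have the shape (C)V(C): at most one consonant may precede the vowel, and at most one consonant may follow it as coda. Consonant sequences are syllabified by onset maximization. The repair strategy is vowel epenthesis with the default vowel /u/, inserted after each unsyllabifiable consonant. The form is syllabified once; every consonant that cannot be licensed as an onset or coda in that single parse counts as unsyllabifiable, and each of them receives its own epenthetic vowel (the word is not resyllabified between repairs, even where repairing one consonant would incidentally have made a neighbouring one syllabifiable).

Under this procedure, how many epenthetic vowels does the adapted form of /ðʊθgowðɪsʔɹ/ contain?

2

The unsyllabifiable consonants are /ʔ/, /ɹ/; each receives one epenthetic vowel.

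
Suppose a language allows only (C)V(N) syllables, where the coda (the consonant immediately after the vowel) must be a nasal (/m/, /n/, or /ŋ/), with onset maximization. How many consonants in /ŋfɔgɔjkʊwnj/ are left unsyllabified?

Under (C)V(N), the unsyllabifiable consonants are /ŋ/, /j/, /w/, /n/, /j/ (only a nasal (/m/, /n/, or /ŋ/) is licensed in coda position; onsets are limited to one consonant).

5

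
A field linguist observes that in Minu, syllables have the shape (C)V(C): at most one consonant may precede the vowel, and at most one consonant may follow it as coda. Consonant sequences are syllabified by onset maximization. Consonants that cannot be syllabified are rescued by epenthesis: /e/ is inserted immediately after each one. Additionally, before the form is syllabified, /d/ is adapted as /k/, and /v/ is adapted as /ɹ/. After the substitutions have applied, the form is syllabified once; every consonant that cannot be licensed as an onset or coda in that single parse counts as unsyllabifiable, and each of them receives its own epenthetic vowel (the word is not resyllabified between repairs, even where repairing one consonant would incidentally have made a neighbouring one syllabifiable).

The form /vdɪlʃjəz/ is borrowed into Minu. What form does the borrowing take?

Substitution: /v/ → /ɹ/, /d/ → /k/, giving /ɹkɪlʃjəz/.
Syllabifying with onset maximization leaves /ɹ/, /ʃ/ stranded (at most one coda consonant is licensed; onsets are limited to one consonant).
Epenthesis after each stranded consonant: /ɹ/ → /ɹe/, /ʃ/ → /ʃe/.

ɹekɪlʃejəz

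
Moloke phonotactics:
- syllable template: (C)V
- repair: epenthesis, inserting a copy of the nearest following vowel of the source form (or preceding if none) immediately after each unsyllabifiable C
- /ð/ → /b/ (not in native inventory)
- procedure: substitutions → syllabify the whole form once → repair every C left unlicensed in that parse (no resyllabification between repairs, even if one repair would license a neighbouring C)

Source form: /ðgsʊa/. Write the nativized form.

Substitution: /ð/ → /b/, giving /bgsʊa/.
Under (C)V, the unsyllabifiable consonants are /b/, /g/ (no codas are permitted; onsets are limited to one consonant).
Each unlicensed consonant becomes the onset of a new syllable: /b/ → /bʊ/, /g/ → /gʊ/.

bʊgʊsʊa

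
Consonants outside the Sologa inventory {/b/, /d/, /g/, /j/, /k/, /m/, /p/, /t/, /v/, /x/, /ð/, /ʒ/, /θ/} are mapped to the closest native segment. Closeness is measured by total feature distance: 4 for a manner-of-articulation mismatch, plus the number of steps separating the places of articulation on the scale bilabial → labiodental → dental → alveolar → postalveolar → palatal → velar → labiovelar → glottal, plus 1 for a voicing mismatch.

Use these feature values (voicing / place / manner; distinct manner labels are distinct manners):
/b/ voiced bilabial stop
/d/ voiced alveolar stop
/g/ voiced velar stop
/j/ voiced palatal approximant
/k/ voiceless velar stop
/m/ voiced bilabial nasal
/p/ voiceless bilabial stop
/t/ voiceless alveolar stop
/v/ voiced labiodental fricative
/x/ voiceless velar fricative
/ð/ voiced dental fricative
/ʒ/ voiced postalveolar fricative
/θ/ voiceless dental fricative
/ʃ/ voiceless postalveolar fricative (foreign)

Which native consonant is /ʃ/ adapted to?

ʒ

/ʒ/ is closest: same manner (fricative), place distance 0 (postalveolar→postalveolar), voicing differs (+1); total 1. Next closest is /x/ at distance 2.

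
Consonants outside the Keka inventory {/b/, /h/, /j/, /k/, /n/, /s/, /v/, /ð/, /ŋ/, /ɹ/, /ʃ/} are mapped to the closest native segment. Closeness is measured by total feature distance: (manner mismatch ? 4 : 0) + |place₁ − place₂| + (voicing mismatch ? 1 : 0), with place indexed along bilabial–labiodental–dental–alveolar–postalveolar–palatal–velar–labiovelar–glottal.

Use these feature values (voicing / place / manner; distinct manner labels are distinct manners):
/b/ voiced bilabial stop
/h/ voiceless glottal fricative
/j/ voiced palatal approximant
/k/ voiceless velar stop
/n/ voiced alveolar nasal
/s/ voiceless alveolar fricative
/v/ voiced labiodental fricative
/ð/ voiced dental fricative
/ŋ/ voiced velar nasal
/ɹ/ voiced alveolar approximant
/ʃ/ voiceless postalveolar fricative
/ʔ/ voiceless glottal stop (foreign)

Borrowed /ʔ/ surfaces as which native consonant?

k

/k/ is closest: same manner (stop), place distance 2 (glottal→velar), same voicing; total 2. Next closest is /h/ at distance 4.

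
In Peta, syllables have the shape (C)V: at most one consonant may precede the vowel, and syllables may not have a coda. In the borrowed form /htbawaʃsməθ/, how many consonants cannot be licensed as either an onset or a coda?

The consonants /h/, /t/, /ʃ/, /s/, /θ/ cannot be parsed into a legal (C)V syllable (no codas are permitted; onsets are limited to one consonant).

5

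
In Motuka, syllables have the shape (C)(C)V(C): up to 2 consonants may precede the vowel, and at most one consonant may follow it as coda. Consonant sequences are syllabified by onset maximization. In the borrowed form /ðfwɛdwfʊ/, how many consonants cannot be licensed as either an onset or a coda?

1

The consonants /ð/ cannot be parsed into a legal (C)(C)V(C) syllable (at most one coda consonant is licensed; onsets may contain at most 2 consonants).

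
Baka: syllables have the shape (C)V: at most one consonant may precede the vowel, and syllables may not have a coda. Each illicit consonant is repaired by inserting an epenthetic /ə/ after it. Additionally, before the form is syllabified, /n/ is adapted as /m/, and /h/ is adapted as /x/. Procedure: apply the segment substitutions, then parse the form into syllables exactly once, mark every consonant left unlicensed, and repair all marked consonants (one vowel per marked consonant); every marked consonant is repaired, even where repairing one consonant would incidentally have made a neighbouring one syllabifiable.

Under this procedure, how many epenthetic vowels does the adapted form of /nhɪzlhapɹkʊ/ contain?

After substitution the input is /mxɪzlxapɹkʊ/.
The unsyllabifiable consonants are /m/, /z/, /l/, /p/, /ɹ/; each receives one epenthetic vowel.

5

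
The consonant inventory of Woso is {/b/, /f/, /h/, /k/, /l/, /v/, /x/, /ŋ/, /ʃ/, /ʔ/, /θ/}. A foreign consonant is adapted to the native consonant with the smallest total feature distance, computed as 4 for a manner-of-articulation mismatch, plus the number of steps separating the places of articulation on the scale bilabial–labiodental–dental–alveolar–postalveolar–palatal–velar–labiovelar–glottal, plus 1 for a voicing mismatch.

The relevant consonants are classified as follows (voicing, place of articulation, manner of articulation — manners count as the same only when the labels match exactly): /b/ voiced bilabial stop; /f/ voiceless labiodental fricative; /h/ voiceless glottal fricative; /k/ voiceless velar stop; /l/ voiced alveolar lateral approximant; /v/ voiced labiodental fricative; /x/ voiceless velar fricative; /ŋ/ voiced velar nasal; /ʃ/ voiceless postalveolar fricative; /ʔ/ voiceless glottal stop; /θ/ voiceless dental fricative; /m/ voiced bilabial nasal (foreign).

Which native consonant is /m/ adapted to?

/b/ is closest: manner differs (nasal→stop, +4), place distance 0 (bilabial→bilabial), same voicing; total 4. Next closest is /v/ at distance 5.

b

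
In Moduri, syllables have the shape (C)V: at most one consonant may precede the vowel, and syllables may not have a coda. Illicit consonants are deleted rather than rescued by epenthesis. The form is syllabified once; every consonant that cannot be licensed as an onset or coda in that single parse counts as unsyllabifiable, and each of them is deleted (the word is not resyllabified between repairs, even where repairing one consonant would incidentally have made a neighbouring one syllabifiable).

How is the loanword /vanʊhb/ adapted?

vanʊ

Syllabifying with onset maximization leaves /h/, /b/ stranded (no codas are permitted; onsets are limited to one consonant).
Deleting the stranded consonants removes /h/, /b/.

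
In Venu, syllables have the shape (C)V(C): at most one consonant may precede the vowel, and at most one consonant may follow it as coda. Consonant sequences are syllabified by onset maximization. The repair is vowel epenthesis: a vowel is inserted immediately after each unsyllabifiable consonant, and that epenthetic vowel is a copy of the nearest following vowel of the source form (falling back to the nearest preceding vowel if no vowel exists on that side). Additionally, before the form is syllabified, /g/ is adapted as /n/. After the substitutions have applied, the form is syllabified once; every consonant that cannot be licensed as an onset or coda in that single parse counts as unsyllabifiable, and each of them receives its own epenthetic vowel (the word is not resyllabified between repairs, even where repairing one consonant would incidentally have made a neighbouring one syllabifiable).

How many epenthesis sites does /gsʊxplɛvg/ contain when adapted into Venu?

After substitution the input is /nsʊxplɛvn/.
The unsyllabifiable consonants are /n/, /p/, /n/; each receives one epenthetic vowel.

3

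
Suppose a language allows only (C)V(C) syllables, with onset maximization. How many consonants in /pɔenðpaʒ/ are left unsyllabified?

1

Under (C)V(C), the unsyllabifiable consonants are /ð/ (at most one coda consonant is licensed; onsets are limited to one consonant).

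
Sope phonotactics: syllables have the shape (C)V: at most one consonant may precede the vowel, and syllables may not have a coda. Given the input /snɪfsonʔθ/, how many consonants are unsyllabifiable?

Syllabifying with onset maximization leaves /s/, /f/, /n/, /ʔ/, /θ/ stranded (no codas are permitted; onsets are limited to one consonant).

5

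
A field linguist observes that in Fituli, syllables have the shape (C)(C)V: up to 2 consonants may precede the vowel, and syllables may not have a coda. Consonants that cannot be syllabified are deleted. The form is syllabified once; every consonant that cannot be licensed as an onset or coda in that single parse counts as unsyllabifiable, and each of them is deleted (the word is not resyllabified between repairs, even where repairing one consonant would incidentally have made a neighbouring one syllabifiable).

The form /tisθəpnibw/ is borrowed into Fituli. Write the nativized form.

Under (C)(C)V, the unsyllabifiable consonants are /b/, /w/ (no codas are permitted; onsets may contain at most 2 consonants).
Deletion applies to /b/, /w/.

tisθəpni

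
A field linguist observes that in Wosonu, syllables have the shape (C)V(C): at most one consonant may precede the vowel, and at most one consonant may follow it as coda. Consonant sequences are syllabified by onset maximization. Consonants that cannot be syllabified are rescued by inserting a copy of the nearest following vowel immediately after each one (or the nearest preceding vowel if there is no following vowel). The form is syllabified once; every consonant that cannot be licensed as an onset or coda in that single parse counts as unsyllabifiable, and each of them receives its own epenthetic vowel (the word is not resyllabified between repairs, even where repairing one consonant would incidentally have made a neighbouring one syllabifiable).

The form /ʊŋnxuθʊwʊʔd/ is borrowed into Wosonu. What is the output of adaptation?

ʊŋnuxuθʊwʊʔdʊ

The consonants /n/, /d/ cannot be parsed into a legal (C)V(C) syllable (at most one coda consonant is licensed; onsets are limited to one consonant).
Epenthesis after each stranded consonant: /n/ → /nu/, /d/ → /dʊ/.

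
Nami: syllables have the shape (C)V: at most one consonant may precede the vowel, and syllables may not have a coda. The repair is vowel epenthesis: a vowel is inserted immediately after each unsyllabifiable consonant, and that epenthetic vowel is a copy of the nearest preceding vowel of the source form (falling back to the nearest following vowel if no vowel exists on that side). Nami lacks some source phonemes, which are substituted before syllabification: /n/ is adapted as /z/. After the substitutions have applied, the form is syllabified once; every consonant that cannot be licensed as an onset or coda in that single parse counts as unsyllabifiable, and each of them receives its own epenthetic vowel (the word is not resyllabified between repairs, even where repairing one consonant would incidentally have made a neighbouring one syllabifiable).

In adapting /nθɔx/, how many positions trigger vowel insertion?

After substitution the input is /zθɔx/.
The unsyllabifiable consonants are /z/, /x/; each receives one epenthetic vowel.

2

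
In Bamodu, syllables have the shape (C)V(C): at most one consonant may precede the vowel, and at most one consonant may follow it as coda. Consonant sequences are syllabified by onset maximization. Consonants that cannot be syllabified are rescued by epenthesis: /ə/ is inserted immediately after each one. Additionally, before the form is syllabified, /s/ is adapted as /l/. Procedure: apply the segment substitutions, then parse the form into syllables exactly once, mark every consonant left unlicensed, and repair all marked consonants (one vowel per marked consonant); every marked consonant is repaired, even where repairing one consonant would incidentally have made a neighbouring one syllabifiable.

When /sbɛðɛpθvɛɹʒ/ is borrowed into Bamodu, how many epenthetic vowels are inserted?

3

After substitution the input is /lbɛðɛpθvɛɹʒ/.
The unsyllabifiable consonants are /l/, /θ/, /ʒ/; each receives one epenthetic vowel.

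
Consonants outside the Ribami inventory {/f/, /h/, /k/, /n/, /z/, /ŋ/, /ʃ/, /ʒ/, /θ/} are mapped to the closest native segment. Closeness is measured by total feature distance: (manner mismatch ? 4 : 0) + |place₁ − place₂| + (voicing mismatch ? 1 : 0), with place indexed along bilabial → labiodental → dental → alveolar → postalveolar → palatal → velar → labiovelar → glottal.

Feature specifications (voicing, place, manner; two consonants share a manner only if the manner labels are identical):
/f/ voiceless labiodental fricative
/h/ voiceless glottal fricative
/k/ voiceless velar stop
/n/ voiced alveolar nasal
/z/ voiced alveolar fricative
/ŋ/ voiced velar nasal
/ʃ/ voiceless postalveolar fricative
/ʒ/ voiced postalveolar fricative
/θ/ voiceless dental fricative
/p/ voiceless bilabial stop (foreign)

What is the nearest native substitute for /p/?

f

/f/ is closest: manner differs (stop→fricative, +4), place distance 1 (bilabial→labiodental), same voicing; total 5. Next closest is /k/ at distance 6.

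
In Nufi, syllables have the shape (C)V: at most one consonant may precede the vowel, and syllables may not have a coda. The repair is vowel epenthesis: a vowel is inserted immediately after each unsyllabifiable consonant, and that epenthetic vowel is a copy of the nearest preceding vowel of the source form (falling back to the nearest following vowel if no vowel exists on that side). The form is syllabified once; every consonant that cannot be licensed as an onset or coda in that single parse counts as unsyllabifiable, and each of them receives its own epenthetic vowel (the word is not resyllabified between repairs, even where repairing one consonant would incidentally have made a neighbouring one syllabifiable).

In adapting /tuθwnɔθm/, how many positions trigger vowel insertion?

4

The unsyllabifiable consonants are /θ/, /w/, /θ/, /m/; each receives one epenthetic vowel.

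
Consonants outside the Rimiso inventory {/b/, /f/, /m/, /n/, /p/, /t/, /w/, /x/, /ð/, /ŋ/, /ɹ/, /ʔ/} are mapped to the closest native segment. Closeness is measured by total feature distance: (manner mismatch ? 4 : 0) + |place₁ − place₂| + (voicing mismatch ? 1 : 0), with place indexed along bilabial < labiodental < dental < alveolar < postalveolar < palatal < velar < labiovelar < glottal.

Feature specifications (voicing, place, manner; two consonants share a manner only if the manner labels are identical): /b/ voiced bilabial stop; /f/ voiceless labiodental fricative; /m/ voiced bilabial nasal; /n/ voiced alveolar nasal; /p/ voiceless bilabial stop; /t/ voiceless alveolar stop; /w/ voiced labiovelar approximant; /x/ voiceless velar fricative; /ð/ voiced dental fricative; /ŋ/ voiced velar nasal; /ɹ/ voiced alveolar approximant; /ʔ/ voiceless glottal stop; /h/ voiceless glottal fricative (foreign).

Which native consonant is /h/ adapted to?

/x/ is closest: same manner (fricative), place distance 2 (glottal→velar), same voicing; total 2. Next closest is /ʔ/ at distance 4.

x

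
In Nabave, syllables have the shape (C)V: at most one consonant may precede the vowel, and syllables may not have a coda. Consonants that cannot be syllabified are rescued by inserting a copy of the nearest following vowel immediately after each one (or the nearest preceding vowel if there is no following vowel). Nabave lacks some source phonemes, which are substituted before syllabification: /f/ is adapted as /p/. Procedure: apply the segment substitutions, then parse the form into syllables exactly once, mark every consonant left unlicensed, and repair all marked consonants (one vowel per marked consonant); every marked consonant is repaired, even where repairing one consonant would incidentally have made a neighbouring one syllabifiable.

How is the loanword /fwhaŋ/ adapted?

pawahaŋa

Substitution: /f/ → /p/, giving /pwhaŋ/.
The consonants /p/, /w/, /ŋ/ cannot be parsed into a legal (C)V syllable (no codas are permitted; onsets are limited to one consonant).
Each unlicensed consonant becomes the onset of a new syllable: /p/ → /pa/, /w/ → /wa/, /ŋ/ → /ŋa/.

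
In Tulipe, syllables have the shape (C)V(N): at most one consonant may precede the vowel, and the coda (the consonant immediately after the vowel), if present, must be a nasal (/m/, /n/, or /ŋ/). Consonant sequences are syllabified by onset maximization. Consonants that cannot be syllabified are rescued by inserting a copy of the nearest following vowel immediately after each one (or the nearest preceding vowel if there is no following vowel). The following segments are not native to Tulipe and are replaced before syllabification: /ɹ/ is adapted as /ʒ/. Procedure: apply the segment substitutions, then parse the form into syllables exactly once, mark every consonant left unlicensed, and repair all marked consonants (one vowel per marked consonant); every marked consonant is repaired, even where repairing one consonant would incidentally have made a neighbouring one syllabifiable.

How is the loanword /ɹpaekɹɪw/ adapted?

Substitution: /ɹ/ → /ʒ/, giving /ʒpaekʒɪw/.
Under (C)V(N), the unsyllabifiable consonants are /ʒ/, /k/, /w/ (only a nasal (/m/, /n/, or /ŋ/) is licensed in coda position; onsets are limited to one consonant).
Epenthesis after each stranded consonant: /ʒ/ → /ʒa/, /k/ → /kɪ/, /w/ → /wɪ/.

ʒapaekɪʒɪwɪ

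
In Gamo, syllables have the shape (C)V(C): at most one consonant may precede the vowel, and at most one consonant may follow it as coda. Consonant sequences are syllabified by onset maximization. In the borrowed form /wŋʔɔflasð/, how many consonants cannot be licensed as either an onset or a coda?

Under (C)V(C), the unsyllabifiable consonants are /w/, /ŋ/, /ð/ (at most one coda consonant is licensed; onsets are limited to one consonant).

3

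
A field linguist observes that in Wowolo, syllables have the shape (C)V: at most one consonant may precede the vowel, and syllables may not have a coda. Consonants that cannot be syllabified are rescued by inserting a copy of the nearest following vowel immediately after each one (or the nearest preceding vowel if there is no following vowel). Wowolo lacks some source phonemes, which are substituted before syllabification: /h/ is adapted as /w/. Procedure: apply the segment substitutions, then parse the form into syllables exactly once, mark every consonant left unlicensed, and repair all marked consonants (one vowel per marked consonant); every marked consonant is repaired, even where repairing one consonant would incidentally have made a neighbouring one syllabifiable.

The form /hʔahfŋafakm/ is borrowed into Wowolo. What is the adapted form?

waʔawafaŋafakama

Substitution: /h/ → /w/, giving /wʔawfŋafakm/.
The consonants /w/, /w/, /f/, /k/, /m/ cannot be parsed into a legal (C)V syllable (no codas are permitted; onsets are limited to one consonant).
Inserting the epenthetic vowel yields /w/ → /wa/, /w/ → /wa/, /f/ → /fa/, /k/ → /ka/, /m/ → /ma/.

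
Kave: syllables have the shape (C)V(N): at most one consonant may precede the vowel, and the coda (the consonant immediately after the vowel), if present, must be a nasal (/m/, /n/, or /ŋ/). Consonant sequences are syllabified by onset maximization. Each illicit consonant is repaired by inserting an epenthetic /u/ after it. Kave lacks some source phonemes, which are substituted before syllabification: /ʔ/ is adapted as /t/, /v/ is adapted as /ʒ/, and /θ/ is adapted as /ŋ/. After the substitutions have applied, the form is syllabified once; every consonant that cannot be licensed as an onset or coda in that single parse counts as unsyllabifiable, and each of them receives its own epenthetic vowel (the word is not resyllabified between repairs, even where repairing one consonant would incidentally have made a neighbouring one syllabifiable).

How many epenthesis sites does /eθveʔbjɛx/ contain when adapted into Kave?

After substitution the input is /eŋʒetbjɛx/.
The unsyllabifiable consonants are /t/, /b/, /x/; each receives one epenthetic vowel.

3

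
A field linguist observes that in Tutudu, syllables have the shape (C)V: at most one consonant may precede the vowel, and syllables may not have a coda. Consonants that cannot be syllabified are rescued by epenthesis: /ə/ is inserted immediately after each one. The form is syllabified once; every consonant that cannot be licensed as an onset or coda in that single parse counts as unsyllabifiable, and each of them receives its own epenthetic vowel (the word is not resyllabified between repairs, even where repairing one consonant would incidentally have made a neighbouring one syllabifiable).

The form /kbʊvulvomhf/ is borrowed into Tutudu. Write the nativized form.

Syllabifying with onset maximization leaves /k/, /l/, /m/, /h/, /f/ stranded (no codas are permitted; onsets are limited to one consonant).
Each unlicensed consonant becomes the onset of a new syllable: /k/ → /kə/, /l/ → /lə/, /m/ → /mə/, /h/ → /hə/, /f/ → /fə/.

kəbʊvuləvoməhəfə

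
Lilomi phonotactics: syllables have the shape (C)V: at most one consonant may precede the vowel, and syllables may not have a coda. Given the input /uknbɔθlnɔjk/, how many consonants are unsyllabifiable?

Under (C)V, the unsyllabifiable consonants are /k/, /n/, /θ/, /l/, /j/, /k/ (no codas are permitted; onsets are limited to one consonant).

6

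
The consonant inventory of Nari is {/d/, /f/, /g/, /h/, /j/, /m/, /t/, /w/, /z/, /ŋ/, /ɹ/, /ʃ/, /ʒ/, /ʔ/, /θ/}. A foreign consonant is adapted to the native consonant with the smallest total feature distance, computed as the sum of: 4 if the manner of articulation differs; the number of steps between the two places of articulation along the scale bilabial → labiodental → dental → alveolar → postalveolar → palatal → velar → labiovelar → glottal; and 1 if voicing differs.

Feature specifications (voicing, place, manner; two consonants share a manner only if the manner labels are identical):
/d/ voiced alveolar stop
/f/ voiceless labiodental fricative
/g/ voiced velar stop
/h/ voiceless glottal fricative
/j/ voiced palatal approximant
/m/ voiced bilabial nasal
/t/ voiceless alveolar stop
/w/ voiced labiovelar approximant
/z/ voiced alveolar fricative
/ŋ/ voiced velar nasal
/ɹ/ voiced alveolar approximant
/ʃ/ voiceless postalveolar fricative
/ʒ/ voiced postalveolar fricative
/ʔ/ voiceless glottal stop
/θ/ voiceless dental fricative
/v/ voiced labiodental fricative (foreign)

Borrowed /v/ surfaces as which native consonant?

/f/ is closest: same manner (fricative), place distance 0 (labiodental→labiodental), voicing differs (+1); total 1. Next closest is /z/ at distance 2.

f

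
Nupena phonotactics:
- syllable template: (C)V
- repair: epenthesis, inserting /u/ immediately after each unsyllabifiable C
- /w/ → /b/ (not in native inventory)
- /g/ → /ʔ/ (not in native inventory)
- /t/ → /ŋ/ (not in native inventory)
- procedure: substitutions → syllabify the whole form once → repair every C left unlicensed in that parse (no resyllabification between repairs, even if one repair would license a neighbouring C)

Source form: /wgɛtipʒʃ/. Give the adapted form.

Substitution: /w/ → /b/, /g/ → /ʔ/, /t/ → /ŋ/, giving /bʔɛŋipʒʃ/.
Syllabifying with onset maximization leaves /b/, /p/, /ʒ/, /ʃ/ stranded (no codas are permitted; onsets are limited to one consonant).
Epenthesis after each stranded consonant: /b/ → /bu/, /p/ → /pu/, /ʒ/ → /ʒu/, /ʃ/ → /ʃu/.

buʔɛŋipuʒuʃu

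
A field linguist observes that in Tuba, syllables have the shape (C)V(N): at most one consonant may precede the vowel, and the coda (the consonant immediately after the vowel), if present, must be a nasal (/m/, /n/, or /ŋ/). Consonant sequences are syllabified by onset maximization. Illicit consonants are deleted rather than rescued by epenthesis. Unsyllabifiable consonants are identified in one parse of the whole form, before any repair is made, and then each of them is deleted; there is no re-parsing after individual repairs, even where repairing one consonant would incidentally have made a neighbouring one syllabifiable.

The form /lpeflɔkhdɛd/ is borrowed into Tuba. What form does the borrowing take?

pelɔdɛ

Syllabifying with onset maximization leaves /l/, /f/, /k/, /h/, /d/ stranded (only a nasal (/m/, /n/, or /ŋ/) is licensed in coda position; onsets are limited to one consonant).
Each unlicensed consonant is deleted: /l/, /f/, /k/, /h/, /d/.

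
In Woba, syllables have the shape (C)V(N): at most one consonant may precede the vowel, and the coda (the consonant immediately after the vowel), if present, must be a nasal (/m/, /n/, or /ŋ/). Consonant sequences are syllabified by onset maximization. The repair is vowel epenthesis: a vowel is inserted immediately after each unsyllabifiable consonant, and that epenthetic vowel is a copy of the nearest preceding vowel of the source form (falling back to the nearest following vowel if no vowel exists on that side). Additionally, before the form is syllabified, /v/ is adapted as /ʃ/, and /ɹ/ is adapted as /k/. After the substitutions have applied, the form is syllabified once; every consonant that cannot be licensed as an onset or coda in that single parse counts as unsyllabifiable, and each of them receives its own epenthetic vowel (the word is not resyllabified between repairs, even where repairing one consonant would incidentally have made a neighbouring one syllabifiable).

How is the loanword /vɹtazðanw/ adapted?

Substitution: /v/ → /ʃ/, /ɹ/ → /k/, giving /ʃktazðanw/.
Syllabifying with onset maximization leaves /ʃ/, /k/, /z/, /w/ stranded (only a nasal (/m/, /n/, or /ŋ/) is licensed in coda position; onsets are limited to one consonant).
Each unlicensed consonant becomes the onset of a new syllable: /ʃ/ → /ʃa/, /k/ → /ka/, /z/ → /za/, /w/ → /wa/.

ʃakatazaðanwa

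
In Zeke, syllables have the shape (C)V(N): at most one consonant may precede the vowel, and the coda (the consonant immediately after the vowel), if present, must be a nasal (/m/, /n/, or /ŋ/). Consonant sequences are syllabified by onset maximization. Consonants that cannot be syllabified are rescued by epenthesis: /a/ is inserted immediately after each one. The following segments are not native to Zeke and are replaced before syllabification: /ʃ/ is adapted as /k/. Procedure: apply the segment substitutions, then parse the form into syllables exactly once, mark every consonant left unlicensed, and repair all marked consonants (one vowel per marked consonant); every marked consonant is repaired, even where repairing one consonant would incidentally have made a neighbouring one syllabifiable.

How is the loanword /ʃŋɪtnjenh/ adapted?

Substitution: /ʃ/ → /k/, giving /kŋɪtnjenh/.
Syllabifying with onset maximization leaves /k/, /t/, /n/, /h/ stranded (only a nasal (/m/, /n/, or /ŋ/) is licensed in coda position; onsets are limited to one consonant).
Each unlicensed consonant becomes the onset of a new syllable: /k/ → /ka/, /t/ → /ta/, /n/ → /na/, /h/ → /ha/.

kaŋɪtanajenha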